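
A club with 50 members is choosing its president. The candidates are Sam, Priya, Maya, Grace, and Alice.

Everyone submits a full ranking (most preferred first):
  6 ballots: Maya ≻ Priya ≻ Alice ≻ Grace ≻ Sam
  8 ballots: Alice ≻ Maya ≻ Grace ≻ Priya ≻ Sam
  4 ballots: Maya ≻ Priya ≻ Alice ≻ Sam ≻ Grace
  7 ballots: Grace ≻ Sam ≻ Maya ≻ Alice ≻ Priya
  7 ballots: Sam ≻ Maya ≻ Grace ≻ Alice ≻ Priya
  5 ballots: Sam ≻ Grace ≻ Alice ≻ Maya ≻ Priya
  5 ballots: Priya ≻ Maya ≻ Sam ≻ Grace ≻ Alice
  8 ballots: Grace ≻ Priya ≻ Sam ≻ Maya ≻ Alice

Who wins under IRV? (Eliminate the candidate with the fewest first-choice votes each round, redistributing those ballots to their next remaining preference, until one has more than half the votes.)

Maya

Round 1: Sam 12, Priya 5, Maya 10, Grace 15, Alice 8. Priya eliminated.
Round 2: Sam 12, Maya 15, Grace 15, Alice 8. Alice eliminated.
Round 3: Sam 12, Maya 23, Grace 15. Sam eliminated.
Round 4: Maya 30, Grace 20. Maya has a majority (≥26).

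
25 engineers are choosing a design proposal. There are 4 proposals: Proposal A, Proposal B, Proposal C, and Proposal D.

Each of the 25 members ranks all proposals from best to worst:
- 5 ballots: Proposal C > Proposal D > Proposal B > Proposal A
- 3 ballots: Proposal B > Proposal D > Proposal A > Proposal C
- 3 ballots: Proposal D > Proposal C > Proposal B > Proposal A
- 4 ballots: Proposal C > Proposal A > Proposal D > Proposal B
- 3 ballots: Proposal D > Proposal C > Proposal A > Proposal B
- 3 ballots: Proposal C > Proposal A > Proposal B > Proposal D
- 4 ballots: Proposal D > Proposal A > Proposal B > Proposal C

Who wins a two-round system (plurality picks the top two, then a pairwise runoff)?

Proposal D

Round 1 first-place votes: Proposal A 0, Proposal B 3, Proposal C 12, Proposal D 10. Proposal C and Proposal D advance.
Runoff: Proposal C is ranked above Proposal D on 12 ballots, Proposal D above Proposal C on 13.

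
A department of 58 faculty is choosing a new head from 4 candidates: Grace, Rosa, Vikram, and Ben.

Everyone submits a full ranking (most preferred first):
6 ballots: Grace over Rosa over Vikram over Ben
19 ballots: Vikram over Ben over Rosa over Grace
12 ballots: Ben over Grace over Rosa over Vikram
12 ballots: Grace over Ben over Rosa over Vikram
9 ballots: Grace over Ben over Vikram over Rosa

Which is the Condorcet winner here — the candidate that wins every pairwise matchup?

Ben

Ben vs Grace: 31–27
Ben vs Rosa: 52–6
Ben vs Vikram: 33–25
Ben beats every other candidate.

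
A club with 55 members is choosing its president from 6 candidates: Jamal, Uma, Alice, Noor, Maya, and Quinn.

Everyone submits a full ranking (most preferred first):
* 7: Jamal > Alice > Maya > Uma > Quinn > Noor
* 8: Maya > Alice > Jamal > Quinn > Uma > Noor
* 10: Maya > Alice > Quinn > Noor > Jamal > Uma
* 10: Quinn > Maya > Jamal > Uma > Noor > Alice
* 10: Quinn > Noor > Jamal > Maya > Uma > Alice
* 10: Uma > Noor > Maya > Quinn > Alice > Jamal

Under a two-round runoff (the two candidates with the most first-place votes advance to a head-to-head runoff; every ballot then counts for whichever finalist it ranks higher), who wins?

Round 1 first-place votes: Jamal 7, Uma 10, Alice 0, Noor 0, Maya 18, Quinn 20. Quinn and Maya advance.
Runoff: Quinn is ranked above Maya on 20 ballots, Maya above Quinn on 35.

Maya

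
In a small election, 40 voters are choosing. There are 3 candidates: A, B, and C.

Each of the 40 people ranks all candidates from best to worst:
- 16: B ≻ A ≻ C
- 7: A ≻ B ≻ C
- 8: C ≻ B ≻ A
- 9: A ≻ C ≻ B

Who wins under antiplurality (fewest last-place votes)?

A

Last-place votes: A 8, B 9, C 23.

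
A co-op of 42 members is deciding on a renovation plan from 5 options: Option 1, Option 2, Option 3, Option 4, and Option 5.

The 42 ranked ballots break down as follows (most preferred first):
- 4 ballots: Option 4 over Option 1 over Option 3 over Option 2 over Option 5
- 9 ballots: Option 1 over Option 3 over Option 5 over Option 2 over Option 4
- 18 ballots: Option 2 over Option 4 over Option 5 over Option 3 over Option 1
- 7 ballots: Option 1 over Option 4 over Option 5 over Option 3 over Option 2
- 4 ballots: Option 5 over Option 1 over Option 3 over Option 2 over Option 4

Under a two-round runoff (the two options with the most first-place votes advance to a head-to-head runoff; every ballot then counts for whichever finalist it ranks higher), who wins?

Round 1 first-place votes: Option 1 16, Option 2 18, Option 3 0, Option 4 4, Option 5 4. Option 2 and Option 1 advance.
Runoff: Option 2 is ranked above Option 1 on 18 ballots, Option 1 above Option 2 on 24.

Option 1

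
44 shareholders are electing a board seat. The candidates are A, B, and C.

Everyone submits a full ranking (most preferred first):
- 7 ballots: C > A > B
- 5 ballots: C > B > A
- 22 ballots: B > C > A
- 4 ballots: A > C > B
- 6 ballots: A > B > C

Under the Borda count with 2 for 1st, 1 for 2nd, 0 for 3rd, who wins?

B

A: 7×1 + 5×0 + 22×0 + 4×2 + 6×2 = 27
B: 7×0 + 5×1 + 22×2 + 4×0 + 6×1 = 55
C: 7×2 + 5×2 + 22×1 + 4×1 + 6×0 = 50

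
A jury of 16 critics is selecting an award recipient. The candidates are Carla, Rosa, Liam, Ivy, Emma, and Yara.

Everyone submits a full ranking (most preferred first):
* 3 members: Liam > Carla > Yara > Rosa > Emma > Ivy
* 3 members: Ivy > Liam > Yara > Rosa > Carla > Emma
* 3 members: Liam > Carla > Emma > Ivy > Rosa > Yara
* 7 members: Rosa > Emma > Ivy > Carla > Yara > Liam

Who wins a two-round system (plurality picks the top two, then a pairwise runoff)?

Round 1 first-place votes: Carla 0, Rosa 7, Liam 6, Ivy 3, Emma 0, Yara 0. Rosa and Liam advance.
Runoff: Rosa is ranked above Liam on 7 ballots, Liam above Rosa on 9.

Liam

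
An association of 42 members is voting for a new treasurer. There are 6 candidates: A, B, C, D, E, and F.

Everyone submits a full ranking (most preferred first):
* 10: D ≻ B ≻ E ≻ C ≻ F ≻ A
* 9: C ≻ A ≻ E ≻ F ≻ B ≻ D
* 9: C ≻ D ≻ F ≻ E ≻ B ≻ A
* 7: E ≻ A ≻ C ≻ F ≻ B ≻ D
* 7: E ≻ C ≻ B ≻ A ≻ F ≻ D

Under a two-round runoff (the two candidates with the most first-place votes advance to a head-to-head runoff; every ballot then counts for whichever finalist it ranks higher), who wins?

Round 1 first-place votes: A 0, B 0, C 18, D 10, E 14, F 0. C and E advance.
Runoff: C is ranked above E on 18 ballots, E above C on 24.

E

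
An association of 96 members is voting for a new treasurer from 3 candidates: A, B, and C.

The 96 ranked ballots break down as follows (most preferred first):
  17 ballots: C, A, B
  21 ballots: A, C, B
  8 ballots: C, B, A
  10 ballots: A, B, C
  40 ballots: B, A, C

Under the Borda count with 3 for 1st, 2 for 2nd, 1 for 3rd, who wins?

A

A: 17×2 + 21×3 + 8×1 + 10×3 + 40×2 = 215
B: 17×1 + 21×1 + 8×2 + 10×2 + 40×3 = 194
C: 17×3 + 21×2 + 8×3 + 10×1 + 40×1 = 167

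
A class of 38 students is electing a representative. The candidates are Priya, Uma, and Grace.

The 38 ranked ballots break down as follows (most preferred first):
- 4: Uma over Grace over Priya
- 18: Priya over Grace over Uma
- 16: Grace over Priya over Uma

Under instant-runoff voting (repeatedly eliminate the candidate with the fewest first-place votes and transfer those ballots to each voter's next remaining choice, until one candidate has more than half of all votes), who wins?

Grace

Round 1: Priya 18, Uma 4, Grace 16. Uma eliminated.
Round 2: Priya 18, Grace 20. Grace has a majority (≥20).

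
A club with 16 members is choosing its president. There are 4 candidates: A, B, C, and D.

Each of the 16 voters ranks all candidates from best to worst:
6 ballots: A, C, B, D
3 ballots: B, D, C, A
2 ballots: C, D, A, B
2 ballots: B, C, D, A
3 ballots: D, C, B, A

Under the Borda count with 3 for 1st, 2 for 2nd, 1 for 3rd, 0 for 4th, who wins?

A: 6×3 + 3×0 + 2×1 + 2×0 + 3×0 = 20
B: 6×1 + 3×3 + 2×0 + 2×3 + 3×1 = 24
C: 6×2 + 3×1 + 2×3 + 2×2 + 3×2 = 31
D: 6×0 + 3×2 + 2×2 + 2×1 + 3×3 = 21

C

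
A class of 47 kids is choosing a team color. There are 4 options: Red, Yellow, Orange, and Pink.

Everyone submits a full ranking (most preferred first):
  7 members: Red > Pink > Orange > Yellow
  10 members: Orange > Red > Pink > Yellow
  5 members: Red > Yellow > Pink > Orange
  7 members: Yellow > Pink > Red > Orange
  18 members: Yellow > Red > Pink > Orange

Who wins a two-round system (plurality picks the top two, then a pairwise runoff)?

Round 1 first-place votes: Red 12, Yellow 25, Orange 10, Pink 0. Yellow and Red advance.
Runoff: Yellow is ranked above Red on 25 ballots, Red above Yellow on 22.

Yellow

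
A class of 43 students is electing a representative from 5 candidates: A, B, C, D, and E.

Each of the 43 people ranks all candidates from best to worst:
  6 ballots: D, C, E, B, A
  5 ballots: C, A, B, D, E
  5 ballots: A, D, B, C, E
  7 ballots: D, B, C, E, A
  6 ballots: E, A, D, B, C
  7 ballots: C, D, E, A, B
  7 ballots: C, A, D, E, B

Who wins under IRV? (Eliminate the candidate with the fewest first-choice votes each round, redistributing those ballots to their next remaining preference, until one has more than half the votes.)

D

Round 1: A 5, B 0, C 19, D 13, E 6. B eliminated.
Round 2: A 5, C 19, D 13, E 6. A eliminated.
Round 3: C 19, D 18, E 6. E eliminated.
Round 4: C 19, D 24. D has a majority (≥22).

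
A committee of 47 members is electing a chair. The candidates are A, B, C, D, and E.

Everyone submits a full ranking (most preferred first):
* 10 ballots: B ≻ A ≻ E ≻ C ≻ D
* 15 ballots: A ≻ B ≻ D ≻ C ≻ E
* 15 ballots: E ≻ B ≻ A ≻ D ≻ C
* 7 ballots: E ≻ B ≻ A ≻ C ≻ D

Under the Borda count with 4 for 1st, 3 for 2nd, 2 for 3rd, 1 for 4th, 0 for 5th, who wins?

A: 10×3 + 15×4 + 15×2 + 7×2 = 134
B: 10×4 + 15×3 + 15×3 + 7×3 = 151
C: 10×1 + 15×1 + 15×0 + 7×1 = 32
D: 10×0 + 15×2 + 15×1 + 7×0 = 45
E: 10×2 + 15×0 + 15×4 + 7×4 = 108

B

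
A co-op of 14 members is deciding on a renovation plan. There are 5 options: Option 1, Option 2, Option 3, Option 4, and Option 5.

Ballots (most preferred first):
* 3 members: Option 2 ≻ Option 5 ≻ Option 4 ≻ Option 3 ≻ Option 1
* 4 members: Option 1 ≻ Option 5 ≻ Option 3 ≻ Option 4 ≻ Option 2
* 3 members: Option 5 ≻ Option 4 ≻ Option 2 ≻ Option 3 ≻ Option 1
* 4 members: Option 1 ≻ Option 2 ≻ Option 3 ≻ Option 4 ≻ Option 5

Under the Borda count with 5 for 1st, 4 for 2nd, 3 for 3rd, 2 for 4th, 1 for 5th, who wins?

Option 5

Option 1: 3×1 + 4×5 + 3×1 + 4×5 = 46
Option 2: 3×5 + 4×1 + 3×3 + 4×4 = 44
Option 3: 3×2 + 4×3 + 3×2 + 4×3 = 36
Option 4: 3×3 + 4×2 + 3×4 + 4×2 = 37
Option 5: 3×4 + 4×4 + 3×5 + 4×1 = 47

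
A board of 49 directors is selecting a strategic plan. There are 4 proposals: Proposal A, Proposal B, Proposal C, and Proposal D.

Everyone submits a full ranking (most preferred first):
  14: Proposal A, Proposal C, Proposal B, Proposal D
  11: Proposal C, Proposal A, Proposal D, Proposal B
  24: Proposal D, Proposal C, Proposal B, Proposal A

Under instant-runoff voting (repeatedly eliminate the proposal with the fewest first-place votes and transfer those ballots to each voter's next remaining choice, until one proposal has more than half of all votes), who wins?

Proposal A

Round 1: Proposal A 14, Proposal B 0, Proposal C 11, Proposal D 24. Proposal B eliminated.
Round 2: Proposal A 14, Proposal C 11, Proposal D 24. Proposal C eliminated.
Round 3: Proposal A 25, Proposal D 24. Proposal A has a majority (≥25).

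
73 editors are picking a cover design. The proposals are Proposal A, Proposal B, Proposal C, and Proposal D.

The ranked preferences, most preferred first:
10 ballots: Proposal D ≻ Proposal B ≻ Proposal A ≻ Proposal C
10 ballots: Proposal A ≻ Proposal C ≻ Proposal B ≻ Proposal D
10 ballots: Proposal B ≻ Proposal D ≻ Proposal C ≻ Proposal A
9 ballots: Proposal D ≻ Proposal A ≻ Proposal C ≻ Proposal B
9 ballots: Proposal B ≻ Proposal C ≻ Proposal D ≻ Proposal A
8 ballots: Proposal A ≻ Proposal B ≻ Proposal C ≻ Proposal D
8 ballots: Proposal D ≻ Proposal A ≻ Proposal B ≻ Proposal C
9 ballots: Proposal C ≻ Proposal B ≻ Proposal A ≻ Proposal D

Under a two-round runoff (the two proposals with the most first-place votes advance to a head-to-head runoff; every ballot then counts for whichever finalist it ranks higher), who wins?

Round 1 first-place votes: Proposal A 18, Proposal B 19, Proposal C 9, Proposal D 27. Proposal D and Proposal B advance.
Runoff: Proposal D is ranked above Proposal B on 27 ballots, Proposal B above Proposal D on 46.

Proposal B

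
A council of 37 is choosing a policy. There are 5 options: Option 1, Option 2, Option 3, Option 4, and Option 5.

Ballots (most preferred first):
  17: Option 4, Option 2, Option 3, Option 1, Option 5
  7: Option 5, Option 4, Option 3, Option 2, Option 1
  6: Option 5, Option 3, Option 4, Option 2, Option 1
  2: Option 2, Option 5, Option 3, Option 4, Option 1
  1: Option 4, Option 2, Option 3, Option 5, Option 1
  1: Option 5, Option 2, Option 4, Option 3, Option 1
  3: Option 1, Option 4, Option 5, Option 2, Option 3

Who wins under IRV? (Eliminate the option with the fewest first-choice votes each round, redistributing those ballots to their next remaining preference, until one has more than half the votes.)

Round 1: Option 1 3, Option 2 2, Option 3 0, Option 4 18, Option 5 14. Option 3 eliminated.
Round 2: Option 1 3, Option 2 2, Option 4 18, Option 5 14. Option 2 eliminated.
Round 3: Option 1 3, Option 4 18, Option 5 16. Option 1 eliminated.
Round 4: Option 4 21, Option 5 16. Option 4 has a majority (≥19).

Option 4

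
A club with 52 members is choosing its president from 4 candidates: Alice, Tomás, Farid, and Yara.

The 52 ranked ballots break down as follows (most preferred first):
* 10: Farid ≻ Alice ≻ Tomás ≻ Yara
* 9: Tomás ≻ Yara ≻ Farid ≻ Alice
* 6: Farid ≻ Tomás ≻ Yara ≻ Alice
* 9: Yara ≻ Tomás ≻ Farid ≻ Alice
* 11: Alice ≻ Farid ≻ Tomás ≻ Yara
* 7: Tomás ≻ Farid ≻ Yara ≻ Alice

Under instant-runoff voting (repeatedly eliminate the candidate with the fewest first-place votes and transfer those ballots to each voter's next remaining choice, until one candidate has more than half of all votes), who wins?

Round 1: Alice 11, Tomás 16, Farid 16, Yara 9. Yara eliminated.
Round 2: Alice 11, Tomás 25, Farid 16. Alice eliminated.
Round 3: Tomás 25, Farid 27. Farid has a majority (≥27).

Farid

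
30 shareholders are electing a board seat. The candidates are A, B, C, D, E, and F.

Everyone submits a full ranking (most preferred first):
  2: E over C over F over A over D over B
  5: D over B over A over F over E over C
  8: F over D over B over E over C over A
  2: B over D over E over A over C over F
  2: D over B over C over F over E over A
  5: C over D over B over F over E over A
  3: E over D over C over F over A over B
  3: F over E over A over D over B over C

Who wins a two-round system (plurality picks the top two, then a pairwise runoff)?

D

Round 1 first-place votes: A 0, B 2, C 5, D 7, E 5, F 11. F and D advance.
Runoff: F is ranked above D on 13 ballots, D above F on 17.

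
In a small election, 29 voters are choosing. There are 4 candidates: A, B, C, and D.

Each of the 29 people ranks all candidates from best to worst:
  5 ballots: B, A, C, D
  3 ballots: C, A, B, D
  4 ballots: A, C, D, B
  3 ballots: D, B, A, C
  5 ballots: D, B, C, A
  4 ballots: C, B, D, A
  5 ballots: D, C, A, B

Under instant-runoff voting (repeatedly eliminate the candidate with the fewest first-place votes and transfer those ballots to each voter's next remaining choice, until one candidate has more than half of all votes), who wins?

Round 1: A 4, B 5, C 7, D 13. A eliminated.
Round 2: B 5, C 11, D 13. B eliminated.
Round 3: C 16, D 13. C has a majority (≥15).

C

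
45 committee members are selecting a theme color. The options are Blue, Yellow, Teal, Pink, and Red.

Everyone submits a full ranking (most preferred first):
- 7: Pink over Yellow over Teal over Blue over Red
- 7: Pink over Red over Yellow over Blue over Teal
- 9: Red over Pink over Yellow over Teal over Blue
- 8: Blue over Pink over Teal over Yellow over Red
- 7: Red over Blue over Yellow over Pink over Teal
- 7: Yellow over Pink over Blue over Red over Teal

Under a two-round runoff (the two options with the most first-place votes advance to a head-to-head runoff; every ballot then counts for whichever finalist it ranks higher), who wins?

Round 1 first-place votes: Blue 8, Yellow 7, Teal 0, Pink 14, Red 16. Red and Pink advance.
Runoff: Red is ranked above Pink on 16 ballots, Pink above Red on 29.

Pink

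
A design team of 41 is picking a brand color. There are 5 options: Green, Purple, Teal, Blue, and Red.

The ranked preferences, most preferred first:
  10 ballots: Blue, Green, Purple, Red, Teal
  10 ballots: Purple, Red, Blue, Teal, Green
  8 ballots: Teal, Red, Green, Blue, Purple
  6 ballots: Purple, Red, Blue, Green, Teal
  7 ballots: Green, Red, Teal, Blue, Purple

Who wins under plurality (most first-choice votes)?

First-place votes: Green 7, Purple 16, Teal 8, Blue 10, Red 0.

Purple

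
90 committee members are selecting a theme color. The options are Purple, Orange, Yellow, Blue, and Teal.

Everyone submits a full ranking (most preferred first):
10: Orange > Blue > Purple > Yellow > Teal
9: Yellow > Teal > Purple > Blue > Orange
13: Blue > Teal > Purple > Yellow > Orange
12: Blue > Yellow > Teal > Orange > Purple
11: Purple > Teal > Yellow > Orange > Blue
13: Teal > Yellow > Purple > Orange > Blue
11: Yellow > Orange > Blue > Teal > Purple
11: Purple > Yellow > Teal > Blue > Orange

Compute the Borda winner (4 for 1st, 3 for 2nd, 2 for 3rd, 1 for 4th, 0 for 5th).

Purple: 10×2 + 9×2 + 13×2 + 12×0 + 11×4 + 13×2 + 11×0 + 11×4 = 178
Orange: 10×4 + 9×0 + 13×0 + 12×1 + 11×1 + 13×1 + 11×3 + 11×0 = 109
Yellow: 10×1 + 9×4 + 13×1 + 12×3 + 11×2 + 13×3 + 11×4 + 11×3 = 233
Blue: 10×3 + 9×1 + 13×4 + 12×4 + 11×0 + 13×0 + 11×2 + 11×1 = 172
Teal: 10×0 + 9×3 + 13×3 + 12×2 + 11×3 + 13×4 + 11×1 + 11×2 = 208

Yellow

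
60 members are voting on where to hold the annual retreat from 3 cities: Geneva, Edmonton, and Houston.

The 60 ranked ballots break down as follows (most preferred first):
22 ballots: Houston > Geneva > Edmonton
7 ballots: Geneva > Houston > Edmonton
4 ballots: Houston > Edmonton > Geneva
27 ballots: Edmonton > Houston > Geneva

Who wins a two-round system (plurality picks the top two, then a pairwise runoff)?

Houston

Round 1 first-place votes: Geneva 7, Edmonton 27, Houston 26. Edmonton and Houston advance.
Runoff: Edmonton is ranked above Houston on 27 ballots, Houston above Edmonton on 33.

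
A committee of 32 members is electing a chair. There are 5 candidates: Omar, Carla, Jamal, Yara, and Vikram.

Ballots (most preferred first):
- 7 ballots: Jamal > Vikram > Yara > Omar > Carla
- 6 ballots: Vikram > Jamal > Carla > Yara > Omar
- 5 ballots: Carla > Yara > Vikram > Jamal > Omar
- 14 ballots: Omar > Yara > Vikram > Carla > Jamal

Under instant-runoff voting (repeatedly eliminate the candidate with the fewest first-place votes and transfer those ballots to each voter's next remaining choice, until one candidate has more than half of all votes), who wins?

Vikram

Round 1: Omar 14, Carla 5, Jamal 7, Yara 0, Vikram 6. Yara eliminated.
Round 2: Omar 14, Carla 5, Jamal 7, Vikram 6. Carla eliminated.
Round 3: Omar 14, Jamal 7, Vikram 11. Jamal eliminated.
Round 4: Omar 14, Vikram 18. Vikram has a majority (≥17).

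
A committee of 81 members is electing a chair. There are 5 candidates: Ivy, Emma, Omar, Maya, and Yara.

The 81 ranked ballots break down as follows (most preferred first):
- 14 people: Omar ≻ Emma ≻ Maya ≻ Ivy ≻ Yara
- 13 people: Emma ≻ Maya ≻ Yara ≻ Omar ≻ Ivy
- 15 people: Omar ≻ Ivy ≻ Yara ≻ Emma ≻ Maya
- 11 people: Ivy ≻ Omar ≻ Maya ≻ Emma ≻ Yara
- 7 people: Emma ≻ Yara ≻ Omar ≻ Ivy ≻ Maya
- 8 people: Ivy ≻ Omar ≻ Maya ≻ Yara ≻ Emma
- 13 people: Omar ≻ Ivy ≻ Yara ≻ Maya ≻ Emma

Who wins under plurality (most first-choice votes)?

Omar

First-place votes: Ivy 19, Emma 20, Omar 42, Maya 0, Yara 0.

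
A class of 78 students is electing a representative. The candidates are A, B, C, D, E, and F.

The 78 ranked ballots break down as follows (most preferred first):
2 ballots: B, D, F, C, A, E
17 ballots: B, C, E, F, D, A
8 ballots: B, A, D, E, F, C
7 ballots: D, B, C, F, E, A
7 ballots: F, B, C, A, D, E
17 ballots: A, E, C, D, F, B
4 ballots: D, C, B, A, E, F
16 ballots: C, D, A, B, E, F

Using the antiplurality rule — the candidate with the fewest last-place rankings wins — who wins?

D

Last-place votes: A 24, B 17, C 8, D 0, E 9, F 20.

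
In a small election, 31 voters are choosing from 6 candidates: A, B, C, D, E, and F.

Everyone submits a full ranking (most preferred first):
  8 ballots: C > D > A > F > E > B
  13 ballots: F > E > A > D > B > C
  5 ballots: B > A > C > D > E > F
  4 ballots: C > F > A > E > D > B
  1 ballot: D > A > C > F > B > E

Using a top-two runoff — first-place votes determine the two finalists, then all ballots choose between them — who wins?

Round 1 first-place votes: A 0, B 5, C 12, D 1, E 0, F 13. F and C advance.
Runoff: F is ranked above C on 13 ballots, C above F on 18.

C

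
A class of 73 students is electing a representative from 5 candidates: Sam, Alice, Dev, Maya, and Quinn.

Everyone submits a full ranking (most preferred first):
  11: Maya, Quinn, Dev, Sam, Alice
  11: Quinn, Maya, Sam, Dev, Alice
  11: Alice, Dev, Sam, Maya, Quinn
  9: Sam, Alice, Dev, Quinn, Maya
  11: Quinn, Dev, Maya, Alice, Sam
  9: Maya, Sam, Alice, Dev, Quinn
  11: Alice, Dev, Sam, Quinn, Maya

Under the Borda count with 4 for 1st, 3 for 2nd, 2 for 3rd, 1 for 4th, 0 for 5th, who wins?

Sam: 11×1 + 11×2 + 11×2 + 9×4 + 11×0 + 9×3 + 11×2 = 140
Alice: 11×0 + 11×0 + 11×4 + 9×3 + 11×1 + 9×2 + 11×4 = 144
Dev: 11×2 + 11×1 + 11×3 + 9×2 + 11×3 + 9×1 + 11×3 = 159
Maya: 11×4 + 11×3 + 11×1 + 9×0 + 11×2 + 9×4 + 11×0 = 146
Quinn: 11×3 + 11×4 + 11×0 + 9×1 + 11×4 + 9×0 + 11×1 = 141

Dev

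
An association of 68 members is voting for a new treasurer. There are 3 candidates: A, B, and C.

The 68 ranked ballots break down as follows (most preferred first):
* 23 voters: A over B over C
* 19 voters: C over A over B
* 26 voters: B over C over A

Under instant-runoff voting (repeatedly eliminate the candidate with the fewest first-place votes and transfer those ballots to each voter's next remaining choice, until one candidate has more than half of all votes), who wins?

A

Round 1: A 23, B 26, C 19. C eliminated.
Round 2: A 42, B 26. A has a majority (≥35).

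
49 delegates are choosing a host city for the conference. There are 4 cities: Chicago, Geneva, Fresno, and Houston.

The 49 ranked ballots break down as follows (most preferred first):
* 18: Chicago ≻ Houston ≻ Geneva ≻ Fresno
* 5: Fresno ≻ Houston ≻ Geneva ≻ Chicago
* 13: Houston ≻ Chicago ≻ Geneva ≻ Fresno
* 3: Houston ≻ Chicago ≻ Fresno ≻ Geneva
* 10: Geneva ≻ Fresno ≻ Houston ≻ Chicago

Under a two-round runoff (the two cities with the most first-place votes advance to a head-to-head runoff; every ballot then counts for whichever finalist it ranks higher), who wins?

Round 1 first-place votes: Chicago 18, Geneva 10, Fresno 5, Houston 16. Chicago and Houston advance.
Runoff: Chicago is ranked above Houston on 18 ballots, Houston above Chicago on 31.

Houston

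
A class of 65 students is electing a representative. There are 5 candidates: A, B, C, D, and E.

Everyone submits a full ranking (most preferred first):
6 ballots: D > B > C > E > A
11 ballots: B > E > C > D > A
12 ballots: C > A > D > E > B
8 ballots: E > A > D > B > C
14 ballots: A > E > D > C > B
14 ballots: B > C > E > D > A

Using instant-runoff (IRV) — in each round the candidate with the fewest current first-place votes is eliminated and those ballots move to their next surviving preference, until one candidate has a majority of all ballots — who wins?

A

Round 1: A 14, B 25, C 12, D 6, E 8. D eliminated.
Round 2: A 14, B 31, C 12, E 8. E eliminated.
Round 3: A 22, B 31, C 12. C eliminated.
Round 4: A 34, B 31. A has a majority (≥33).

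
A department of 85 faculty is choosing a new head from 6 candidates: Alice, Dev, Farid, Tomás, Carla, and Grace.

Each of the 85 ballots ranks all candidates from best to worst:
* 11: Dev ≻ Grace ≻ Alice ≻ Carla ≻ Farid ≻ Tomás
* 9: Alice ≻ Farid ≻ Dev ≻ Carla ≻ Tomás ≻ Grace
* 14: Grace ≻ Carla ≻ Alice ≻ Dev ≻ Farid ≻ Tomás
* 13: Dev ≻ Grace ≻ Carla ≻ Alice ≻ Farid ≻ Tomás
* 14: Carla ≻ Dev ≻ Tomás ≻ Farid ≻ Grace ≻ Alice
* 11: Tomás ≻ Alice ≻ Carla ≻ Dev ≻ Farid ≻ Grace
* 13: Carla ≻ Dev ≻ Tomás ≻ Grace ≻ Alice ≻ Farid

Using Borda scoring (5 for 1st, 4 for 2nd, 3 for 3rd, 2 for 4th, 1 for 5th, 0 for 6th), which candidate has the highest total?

Dev

Alice: 11×3 + 9×5 + 14×3 + 13×2 + 14×0 + 11×4 + 13×1 = 203
Dev: 11×5 + 9×3 + 14×2 + 13×5 + 14×4 + 11×2 + 13×4 = 305
Farid: 11×1 + 9×4 + 14×1 + 13×1 + 14×2 + 11×1 + 13×0 = 113
Tomás: 11×0 + 9×1 + 14×0 + 13×0 + 14×3 + 11×5 + 13×3 = 145
Carla: 11×2 + 9×2 + 14×4 + 13×3 + 14×5 + 11×3 + 13×5 = 303
Grace: 11×4 + 9×0 + 14×5 + 13×4 + 14×1 + 11×0 + 13×2 = 206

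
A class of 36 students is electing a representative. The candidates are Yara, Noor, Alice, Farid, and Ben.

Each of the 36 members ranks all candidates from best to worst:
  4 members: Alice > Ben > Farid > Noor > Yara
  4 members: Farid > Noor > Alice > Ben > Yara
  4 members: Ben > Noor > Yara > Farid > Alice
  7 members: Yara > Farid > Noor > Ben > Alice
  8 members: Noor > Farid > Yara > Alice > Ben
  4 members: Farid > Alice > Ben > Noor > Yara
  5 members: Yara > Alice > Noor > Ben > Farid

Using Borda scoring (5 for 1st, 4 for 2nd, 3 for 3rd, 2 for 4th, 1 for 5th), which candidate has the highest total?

Yara: 4×1 + 4×1 + 4×3 + 7×5 + 8×3 + 4×1 + 5×5 = 108
Noor: 4×2 + 4×4 + 4×4 + 7×3 + 8×5 + 4×2 + 5×3 = 124
Alice: 4×5 + 4×3 + 4×1 + 7×1 + 8×2 + 4×4 + 5×4 = 95
Farid: 4×3 + 4×5 + 4×2 + 7×4 + 8×4 + 4×5 + 5×1 = 125
Ben: 4×4 + 4×2 + 4×5 + 7×2 + 8×1 + 4×3 + 5×2 = 88

Farid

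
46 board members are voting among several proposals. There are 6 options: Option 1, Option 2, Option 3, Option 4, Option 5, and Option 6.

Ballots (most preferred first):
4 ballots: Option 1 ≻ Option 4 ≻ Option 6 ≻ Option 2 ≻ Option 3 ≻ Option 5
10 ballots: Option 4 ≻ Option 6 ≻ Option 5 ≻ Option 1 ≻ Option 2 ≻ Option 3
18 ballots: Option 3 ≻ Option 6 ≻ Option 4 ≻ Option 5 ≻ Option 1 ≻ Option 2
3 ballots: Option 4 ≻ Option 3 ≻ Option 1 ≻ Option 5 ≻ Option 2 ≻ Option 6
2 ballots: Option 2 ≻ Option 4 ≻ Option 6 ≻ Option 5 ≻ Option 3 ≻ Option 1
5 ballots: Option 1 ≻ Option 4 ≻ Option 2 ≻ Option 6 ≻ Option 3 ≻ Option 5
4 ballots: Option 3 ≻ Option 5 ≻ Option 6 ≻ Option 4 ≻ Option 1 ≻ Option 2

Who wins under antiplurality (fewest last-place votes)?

Option 4

Last-place votes: Option 1 2, Option 2 22, Option 3 10, Option 4 0, Option 5 9, Option 6 3.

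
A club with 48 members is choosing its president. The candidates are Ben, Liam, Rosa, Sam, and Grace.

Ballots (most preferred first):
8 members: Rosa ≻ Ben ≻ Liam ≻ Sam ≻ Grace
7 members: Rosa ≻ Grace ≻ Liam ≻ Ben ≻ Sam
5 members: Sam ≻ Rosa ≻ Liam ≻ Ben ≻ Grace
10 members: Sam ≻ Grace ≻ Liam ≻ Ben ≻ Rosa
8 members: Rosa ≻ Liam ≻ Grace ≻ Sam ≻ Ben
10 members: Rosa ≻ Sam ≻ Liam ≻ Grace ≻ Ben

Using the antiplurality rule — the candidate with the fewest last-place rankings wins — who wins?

Liam

Last-place votes: Ben 18, Liam 0, Rosa 10, Sam 7, Grace 13.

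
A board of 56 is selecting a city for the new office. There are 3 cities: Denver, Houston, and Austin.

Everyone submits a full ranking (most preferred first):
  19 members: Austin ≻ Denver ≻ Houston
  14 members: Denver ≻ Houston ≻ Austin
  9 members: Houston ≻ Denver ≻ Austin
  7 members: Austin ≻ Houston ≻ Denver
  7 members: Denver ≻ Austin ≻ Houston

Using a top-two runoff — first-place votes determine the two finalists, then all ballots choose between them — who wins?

Denver

Round 1 first-place votes: Denver 21, Houston 9, Austin 26. Austin and Denver advance.
Runoff: Austin is ranked above Denver on 26 ballots, Denver above Austin on 30.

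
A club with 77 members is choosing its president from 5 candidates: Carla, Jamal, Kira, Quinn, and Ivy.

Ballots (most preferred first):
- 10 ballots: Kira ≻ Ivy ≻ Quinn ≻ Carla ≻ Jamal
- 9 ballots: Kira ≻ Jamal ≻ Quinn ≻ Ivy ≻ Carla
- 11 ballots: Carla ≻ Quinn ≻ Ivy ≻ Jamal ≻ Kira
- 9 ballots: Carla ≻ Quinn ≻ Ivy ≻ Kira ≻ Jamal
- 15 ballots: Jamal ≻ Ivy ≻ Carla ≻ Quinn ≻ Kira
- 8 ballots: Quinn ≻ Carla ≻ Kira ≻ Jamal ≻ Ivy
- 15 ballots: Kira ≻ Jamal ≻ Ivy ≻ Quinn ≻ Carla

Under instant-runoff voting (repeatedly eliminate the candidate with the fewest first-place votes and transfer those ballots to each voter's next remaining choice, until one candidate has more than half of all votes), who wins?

Carla

Round 1: Carla 20, Jamal 15, Kira 34, Quinn 8, Ivy 0. Ivy eliminated.
Round 2: Carla 20, Jamal 15, Kira 34, Quinn 8. Quinn eliminated.
Round 3: Carla 28, Jamal 15, Kira 34. Jamal eliminated.
Round 4: Carla 43, Kira 34. Carla has a majority (≥39).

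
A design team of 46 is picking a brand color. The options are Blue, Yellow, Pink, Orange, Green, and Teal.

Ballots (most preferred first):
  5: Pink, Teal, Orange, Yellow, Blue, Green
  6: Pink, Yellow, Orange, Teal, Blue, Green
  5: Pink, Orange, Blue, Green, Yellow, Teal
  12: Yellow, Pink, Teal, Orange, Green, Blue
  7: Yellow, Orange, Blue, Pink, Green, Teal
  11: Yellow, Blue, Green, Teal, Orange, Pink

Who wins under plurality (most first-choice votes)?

First-place votes: Blue 0, Yellow 30, Pink 16, Orange 0, Green 0, Teal 0.

Yellow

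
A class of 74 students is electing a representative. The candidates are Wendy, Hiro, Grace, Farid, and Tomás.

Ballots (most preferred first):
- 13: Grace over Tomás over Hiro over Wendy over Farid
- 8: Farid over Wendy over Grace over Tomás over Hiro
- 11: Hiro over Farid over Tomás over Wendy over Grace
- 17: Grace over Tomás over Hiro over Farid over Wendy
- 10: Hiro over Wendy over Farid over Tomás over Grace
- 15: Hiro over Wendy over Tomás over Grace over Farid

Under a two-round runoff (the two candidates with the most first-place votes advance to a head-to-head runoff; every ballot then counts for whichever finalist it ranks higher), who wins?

Round 1 first-place votes: Wendy 0, Hiro 36, Grace 30, Farid 8, Tomás 0. Hiro and Grace advance.
Runoff: Hiro is ranked above Grace on 36 ballots, Grace above Hiro on 38.

Grace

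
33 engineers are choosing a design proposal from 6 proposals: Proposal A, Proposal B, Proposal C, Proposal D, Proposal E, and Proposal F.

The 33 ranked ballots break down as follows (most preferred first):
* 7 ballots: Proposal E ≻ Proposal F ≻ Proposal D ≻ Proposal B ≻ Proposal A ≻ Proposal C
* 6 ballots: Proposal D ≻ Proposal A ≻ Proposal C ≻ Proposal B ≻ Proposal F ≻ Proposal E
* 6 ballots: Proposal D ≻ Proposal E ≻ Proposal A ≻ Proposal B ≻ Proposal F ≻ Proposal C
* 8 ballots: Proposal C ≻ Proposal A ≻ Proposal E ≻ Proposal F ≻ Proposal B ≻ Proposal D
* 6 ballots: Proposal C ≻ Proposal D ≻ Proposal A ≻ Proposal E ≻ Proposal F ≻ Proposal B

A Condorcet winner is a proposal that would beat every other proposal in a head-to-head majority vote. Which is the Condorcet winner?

Proposal D vs Proposal A: 25–8
Proposal D vs Proposal B: 25–8
Proposal D vs Proposal C: 19–14
Proposal D vs Proposal E: 18–15
Proposal D vs Proposal F: 18–15
Proposal D beats every other proposal.

Proposal D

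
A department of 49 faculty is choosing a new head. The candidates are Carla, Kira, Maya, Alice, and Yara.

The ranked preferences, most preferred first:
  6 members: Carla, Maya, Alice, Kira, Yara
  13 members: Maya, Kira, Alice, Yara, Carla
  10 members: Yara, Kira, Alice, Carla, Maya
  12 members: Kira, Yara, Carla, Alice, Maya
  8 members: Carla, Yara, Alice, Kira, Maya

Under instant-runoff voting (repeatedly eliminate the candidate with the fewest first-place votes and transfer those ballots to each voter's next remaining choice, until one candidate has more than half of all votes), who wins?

Round 1: Carla 14, Kira 12, Maya 13, Alice 0, Yara 10. Alice eliminated.
Round 2: Carla 14, Kira 12, Maya 13, Yara 10. Yara eliminated.
Round 3: Carla 14, Kira 22, Maya 13. Maya eliminated.
Round 4: Carla 14, Kira 35. Kira has a majority (≥25).

Kira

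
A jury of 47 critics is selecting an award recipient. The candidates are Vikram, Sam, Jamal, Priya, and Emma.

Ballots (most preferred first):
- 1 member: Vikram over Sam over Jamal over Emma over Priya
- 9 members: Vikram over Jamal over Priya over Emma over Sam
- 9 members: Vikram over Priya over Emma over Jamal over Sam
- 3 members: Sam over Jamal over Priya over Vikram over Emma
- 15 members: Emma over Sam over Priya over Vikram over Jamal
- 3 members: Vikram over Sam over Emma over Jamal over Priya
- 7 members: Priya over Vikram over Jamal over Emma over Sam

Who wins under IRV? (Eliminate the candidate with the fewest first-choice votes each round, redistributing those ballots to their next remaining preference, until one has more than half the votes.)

Vikram

Round 1: Vikram 22, Sam 3, Jamal 0, Priya 7, Emma 15. Jamal eliminated.
Round 2: Vikram 22, Sam 3, Priya 7, Emma 15. Sam eliminated.
Round 3: Vikram 22, Priya 10, Emma 15. Priya eliminated.
Round 4: Vikram 32, Emma 15. Vikram has a majority (≥24).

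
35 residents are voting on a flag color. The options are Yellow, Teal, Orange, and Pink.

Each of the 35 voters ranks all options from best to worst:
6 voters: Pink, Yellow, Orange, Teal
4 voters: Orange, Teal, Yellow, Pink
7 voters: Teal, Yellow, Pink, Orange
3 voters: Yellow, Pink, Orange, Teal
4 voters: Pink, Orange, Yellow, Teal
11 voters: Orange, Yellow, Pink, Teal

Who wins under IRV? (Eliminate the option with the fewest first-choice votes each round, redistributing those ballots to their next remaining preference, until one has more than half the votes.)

Round 1: Yellow 3, Teal 7, Orange 15, Pink 10. Yellow eliminated.
Round 2: Teal 7, Orange 15, Pink 13. Teal eliminated.
Round 3: Orange 15, Pink 20. Pink has a majority (≥18).

Pink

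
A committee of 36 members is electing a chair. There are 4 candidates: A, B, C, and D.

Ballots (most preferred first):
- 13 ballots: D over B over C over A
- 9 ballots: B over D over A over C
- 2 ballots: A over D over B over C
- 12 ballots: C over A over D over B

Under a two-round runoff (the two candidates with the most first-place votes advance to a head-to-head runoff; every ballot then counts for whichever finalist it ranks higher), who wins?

Round 1 first-place votes: A 2, B 9, C 12, D 13. D and C advance.
Runoff: D is ranked above C on 24 ballots, C above D on 12.

D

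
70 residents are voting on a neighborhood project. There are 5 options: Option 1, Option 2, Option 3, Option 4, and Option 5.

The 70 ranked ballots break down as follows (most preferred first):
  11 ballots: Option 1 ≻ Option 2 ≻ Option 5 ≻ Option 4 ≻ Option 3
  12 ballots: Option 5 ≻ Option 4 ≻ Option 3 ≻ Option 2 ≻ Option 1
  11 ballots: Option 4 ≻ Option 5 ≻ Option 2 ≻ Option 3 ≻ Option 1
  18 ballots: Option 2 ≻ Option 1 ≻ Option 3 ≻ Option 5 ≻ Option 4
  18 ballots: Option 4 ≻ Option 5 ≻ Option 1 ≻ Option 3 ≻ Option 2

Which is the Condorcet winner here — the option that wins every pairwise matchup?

Option 5

Option 5 vs Option 1: 41–29
Option 5 vs Option 2: 41–29
Option 5 vs Option 3: 52–18
Option 5 vs Option 4: 41–29
Option 5 beats every other option.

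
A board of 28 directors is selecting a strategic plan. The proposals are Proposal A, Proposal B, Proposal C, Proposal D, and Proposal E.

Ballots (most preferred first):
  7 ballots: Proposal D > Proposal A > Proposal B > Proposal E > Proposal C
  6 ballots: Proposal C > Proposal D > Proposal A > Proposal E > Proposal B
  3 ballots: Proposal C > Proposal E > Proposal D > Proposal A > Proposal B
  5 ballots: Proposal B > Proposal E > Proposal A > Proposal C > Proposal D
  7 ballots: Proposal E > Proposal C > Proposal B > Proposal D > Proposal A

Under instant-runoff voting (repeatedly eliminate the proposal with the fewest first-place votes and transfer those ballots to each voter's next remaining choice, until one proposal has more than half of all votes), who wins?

Round 1: Proposal A 0, Proposal B 5, Proposal C 9, Proposal D 7, Proposal E 7. Proposal A eliminated.
Round 2: Proposal B 5, Proposal C 9, Proposal D 7, Proposal E 7. Proposal B eliminated.
Round 3: Proposal C 9, Proposal D 7, Proposal E 12. Proposal D eliminated.
Round 4: Proposal C 9, Proposal E 19. Proposal E has a majority (≥15).

Proposal E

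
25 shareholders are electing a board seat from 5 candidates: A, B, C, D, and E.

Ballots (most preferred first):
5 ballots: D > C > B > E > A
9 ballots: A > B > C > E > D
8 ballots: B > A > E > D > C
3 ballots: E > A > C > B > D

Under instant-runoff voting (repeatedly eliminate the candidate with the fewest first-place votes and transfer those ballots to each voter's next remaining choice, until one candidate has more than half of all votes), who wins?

B

Round 1: A 9, B 8, C 0, D 5, E 3. C eliminated.
Round 2: A 9, B 8, D 5, E 3. E eliminated.
Round 3: A 12, B 8, D 5. D eliminated.
Round 4: A 12, B 13. B has a majority (≥13).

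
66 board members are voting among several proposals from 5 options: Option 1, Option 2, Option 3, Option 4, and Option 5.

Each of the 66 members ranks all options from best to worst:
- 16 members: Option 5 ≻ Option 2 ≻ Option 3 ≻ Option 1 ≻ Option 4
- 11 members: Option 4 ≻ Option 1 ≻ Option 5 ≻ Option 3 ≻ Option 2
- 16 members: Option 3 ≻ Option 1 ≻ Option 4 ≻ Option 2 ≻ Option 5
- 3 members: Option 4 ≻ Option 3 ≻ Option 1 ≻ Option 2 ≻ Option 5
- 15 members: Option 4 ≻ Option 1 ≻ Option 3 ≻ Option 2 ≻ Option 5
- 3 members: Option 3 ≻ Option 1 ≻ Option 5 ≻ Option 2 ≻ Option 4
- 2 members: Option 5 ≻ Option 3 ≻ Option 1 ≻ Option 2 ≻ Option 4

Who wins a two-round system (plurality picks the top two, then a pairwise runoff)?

Round 1 first-place votes: Option 1 0, Option 2 0, Option 3 19, Option 4 29, Option 5 18. Option 4 and Option 3 advance.
Runoff: Option 4 is ranked above Option 3 on 29 ballots, Option 3 above Option 4 on 37.

Option 3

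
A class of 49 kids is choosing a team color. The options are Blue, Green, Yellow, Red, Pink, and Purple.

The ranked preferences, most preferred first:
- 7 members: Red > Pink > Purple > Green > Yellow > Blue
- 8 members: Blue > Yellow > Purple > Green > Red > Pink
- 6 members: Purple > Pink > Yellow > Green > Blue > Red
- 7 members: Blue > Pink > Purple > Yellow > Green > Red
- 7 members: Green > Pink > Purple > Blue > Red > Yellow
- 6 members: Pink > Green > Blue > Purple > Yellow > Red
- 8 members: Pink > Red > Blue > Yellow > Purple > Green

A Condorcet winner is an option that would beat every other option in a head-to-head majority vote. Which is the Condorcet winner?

Pink

Pink vs Blue: 34–15
Pink vs Green: 34–15
Pink vs Yellow: 41–8
Pink vs Red: 34–15
Pink vs Purple: 35–14
Pink beats every other option.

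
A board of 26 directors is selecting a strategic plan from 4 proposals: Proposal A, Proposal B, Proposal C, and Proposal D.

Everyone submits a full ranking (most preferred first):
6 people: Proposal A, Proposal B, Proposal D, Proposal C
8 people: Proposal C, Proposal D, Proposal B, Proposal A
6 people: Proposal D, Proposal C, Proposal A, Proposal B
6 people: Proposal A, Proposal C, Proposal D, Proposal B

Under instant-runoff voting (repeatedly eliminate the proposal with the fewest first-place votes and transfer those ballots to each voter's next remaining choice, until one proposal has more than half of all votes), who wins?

Round 1: Proposal A 12, Proposal B 0, Proposal C 8, Proposal D 6. Proposal B eliminated.
Round 2: Proposal A 12, Proposal C 8, Proposal D 6. Proposal D eliminated.
Round 3: Proposal A 12, Proposal C 14. Proposal C has a majority (≥14).

Proposal C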